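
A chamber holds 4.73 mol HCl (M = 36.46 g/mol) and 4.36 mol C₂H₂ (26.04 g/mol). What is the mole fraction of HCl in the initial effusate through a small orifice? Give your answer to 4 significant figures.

Rate_i ∝ x_i/√M_i (Graham's law weighted by mole fraction), so the effusate composition follows n_i/√M_i.
x_HCl(eff) = (n_HCl/√M_HCl) / (n_HCl/√M_HCl + n_C₂H₂/√M_C₂H₂)
= (4.73/√36.46) / (4.73/√36.46 + 4.36/√26.04) = 0.7833/(0.7833 + 0.8544) = 0.4783.

0.4783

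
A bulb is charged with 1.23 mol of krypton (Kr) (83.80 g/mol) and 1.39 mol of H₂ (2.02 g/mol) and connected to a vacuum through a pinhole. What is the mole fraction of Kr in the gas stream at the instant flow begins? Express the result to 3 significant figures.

Rate_i ∝ x_i/√M_i (Graham's law weighted by mole fraction), so the effusate composition follows n_i/√M_i.
So x_Kr in the escaping gas = (n_Kr/√M_Kr) / Σ(n_i/√M_i)
= (1.23/√83.80) / (1.23/√83.80 + 1.39/√2.02) = 0.1344/(0.1344 + 0.9780) = 0.121.

0.121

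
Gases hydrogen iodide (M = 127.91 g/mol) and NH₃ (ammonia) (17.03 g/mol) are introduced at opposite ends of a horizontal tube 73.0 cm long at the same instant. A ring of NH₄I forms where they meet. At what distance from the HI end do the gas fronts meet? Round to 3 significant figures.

19.5 cm

The fronts meet when d_HI + d_NH₃ = L with d_HI/d_NH₃ = √(M_NH₃/M_HI) (Graham's law). Here √(M_NH₃/M_HI) = √(17.03/127.91) = 0.3649.
With d_HI + d_NH₃ = 73.0 cm, d_NH₃ = 73.0/(1 + 0.3649) = 53.48 cm.
d_HI = 73.0 − 53.48 = 19.5 cm.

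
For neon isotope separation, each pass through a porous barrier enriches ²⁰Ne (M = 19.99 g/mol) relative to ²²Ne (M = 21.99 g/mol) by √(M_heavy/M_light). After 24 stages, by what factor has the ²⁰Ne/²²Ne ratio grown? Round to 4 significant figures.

3.140

Overall factor = α^24 with α = √(21.99/19.99), i.e. (21.99/19.99)^(24/2).
= 1.10005^12 = 3.140.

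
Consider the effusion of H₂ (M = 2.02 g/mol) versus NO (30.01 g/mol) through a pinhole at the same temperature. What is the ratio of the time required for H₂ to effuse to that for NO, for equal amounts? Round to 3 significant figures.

0.259

Graham's law gives t_H₂/t_NO = √(M_H₂/M_NO) = √(2.02/30.01) = √0.06731 = 0.259.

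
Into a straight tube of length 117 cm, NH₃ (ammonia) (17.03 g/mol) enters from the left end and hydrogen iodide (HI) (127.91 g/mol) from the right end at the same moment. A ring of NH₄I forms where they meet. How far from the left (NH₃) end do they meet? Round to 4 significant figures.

Distances travelled in equal time are proportional to diffusion rates, so d_NH₃/d_HI = √(M_HI/M_NH₃) = √(127.91/17.03) = 2.741.
With d_NH₃ + d_HI = 117 cm, d_HI = 117/(1 + 2.741) = 31.28 cm.
d_NH₃ = 117 − 31.28 = 85.72 cm.

85.72 cm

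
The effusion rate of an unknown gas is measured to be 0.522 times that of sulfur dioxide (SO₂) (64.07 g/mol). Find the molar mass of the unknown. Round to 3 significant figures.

Using Graham's law: rate_X/rate_SO₂ = √(M_SO₂/M_X).
0.522 = √(64.07/M_X)
M_X = 64.07 / 0.522² = 64.07 / 0.2725 = 235 g/mol

235 g/mol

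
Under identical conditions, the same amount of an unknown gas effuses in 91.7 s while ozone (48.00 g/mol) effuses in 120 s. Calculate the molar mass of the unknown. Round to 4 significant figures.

28.03 g/mol

By Graham's law, t_X/t_O₃ = √(M_X/M_O₃).
91.7/120 = 0.7642 = √(M_X/48.00)
M_X = 48.00 × 0.7642² = 48.00 × 0.5840 = 28.03 g/mol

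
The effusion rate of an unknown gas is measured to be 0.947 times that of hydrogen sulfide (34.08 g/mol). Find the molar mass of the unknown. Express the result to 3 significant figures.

38.0 g/mol

Since effusion rate ∝ 1/√M, rate_X/rate_H₂S = √(M_H₂S/M_X).
0.947 = √(34.08/M_X)
M_X = 34.08 / 0.947² = 34.08 / 0.8968 = 38.0 g/mol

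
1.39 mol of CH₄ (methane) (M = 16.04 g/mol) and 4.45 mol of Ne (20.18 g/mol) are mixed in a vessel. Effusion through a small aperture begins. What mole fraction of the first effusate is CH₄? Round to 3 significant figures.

0.259

Each component's effusion rate ∝ (its partial pressure)·(1/√M) ∝ n_i/√M_i.
So x_CH₄ in the escaping gas = (n_CH₄/√M_CH₄) / Σ(n_i/√M_i)
= (1.39/√16.04) / (1.39/√16.04 + 4.45/√20.18) = 0.3471/(0.3471 + 0.9906) = 0.259.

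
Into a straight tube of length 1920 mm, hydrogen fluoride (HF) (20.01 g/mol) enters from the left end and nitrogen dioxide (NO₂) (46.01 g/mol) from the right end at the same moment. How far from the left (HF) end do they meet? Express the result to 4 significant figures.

1157 mm

In equal time, each gas travels a distance ∝ its rate ∝ 1/√M, so d_HF/d_NO₂ = √(M_NO₂/M_HF) = √(46.01/20.01) = 1.516.
With d_HF + d_NO₂ = 1920 mm, d_NO₂ = 1920/(1 + 1.516) = 763.0 mm.
d_HF = 1920 − 763.0 = 1157 mm.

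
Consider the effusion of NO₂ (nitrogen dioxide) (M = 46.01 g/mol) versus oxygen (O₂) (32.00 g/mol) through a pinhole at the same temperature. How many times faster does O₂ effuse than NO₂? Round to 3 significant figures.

1.20

Graham's law gives rate_O₂/rate_NO₂ = √(M_NO₂/M_O₂) = √(46.01/32.00) = √1.438 = 1.20.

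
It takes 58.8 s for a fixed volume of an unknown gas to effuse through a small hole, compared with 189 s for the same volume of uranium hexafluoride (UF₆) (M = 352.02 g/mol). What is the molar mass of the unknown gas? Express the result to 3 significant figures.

Since effusion rate ∝ 1/√M, t_X/t_UF₆ = √(M_X/M_UF₆).
58.8/189 = 0.3111 = √(M_X/352.02)
M_X = 352.02 × 0.3111² = 352.02 × 0.09679 = 34.1 g/mol

34.1 g/mol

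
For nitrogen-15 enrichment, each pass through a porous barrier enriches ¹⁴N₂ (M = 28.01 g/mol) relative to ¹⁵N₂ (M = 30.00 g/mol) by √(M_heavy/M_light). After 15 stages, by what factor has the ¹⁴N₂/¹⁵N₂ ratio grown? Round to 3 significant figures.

The single-stage factor is √(M_heavy/M_light), so 15 stages give [√(30.00/28.01)]^15 = (30.00/28.01)^(15/2).
= 1.07105^(15/2) = 1.67.

1.67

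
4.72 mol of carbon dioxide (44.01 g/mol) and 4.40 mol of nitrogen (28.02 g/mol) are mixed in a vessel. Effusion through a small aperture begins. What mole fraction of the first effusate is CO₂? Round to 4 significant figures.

0.4612

The effusion rate of species i is ∝ p_i/√M_i ∝ n_i/√M_i.
So x_CO₂ in the escaping gas = (n_CO₂/√M_CO₂) / Σ(n_i/√M_i)
= (4.72/√44.01) / (4.72/√44.01 + 4.40/√28.02) = 0.7115/(0.7115 + 0.8312) = 0.4612.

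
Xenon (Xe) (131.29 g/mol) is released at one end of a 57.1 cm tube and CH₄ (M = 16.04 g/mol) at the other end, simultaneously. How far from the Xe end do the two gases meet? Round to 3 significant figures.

In equal time, each gas travels a distance ∝ its rate ∝ 1/√M, so d_Xe/d_CH₄ = √(M_CH₄/M_Xe) = √(16.04/131.29) = 0.3495.
With d_Xe + d_CH₄ = 57.1 cm, d_CH₄ = 57.1/(1 + 0.3495) = 42.31 cm.
d_Xe = 57.1 − 42.31 = 14.8 cm.

14.8 cm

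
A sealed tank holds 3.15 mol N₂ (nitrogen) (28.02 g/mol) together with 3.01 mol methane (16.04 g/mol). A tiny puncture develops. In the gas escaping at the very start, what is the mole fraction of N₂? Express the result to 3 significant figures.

0.442

The effusion rate of species i is ∝ p_i/√M_i ∝ n_i/√M_i.
x_N₂(eff) = (n_N₂/√M_N₂) / (n_N₂/√M_N₂ + n_CH₄/√M_CH₄)
= (3.15/√28.02) / (3.15/√28.02 + 3.01/√16.04) = 0.5951/(0.5951 + 0.7516) = 0.442.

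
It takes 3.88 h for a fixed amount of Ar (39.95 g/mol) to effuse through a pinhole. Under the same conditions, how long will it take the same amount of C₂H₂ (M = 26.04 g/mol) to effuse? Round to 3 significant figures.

3.13 h

Using Graham's law: t_C₂H₂/t_Ar = √(M_C₂H₂/M_Ar) = √(26.04/39.95) = √0.6518 = 0.8074.
So the time for C₂H₂ is 3.88 × 0.8074 = 3.13 h.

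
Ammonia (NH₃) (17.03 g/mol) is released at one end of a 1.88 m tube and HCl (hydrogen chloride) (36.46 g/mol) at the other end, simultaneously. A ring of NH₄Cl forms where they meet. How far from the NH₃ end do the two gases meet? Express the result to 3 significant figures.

Graham's law gives d_NH₃/d_HCl = rate_NH₃/rate_HCl = √(M_HCl/M_NH₃) = √(36.46/17.03) = 1.463.
With d_NH₃ + d_HCl = 1.88 m, d_HCl = 1.88/(1 + 1.463) = 0.7632 m.
d_NH₃ = 1.88 − 0.7632 = 1.12 m.

1.12 m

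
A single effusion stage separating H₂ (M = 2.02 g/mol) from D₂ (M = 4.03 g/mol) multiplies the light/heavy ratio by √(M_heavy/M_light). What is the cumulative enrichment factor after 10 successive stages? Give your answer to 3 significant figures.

31.6

The single-stage factor is √(M_heavy/M_light), so 10 stages give [√(4.03/2.02)]^10 = (4.03/2.02)^(10/2).
= 1.99505^5 = 31.6.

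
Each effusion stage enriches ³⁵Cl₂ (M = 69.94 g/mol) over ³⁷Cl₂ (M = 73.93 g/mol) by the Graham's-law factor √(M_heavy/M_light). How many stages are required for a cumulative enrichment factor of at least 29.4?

Single-stage factor α = √(73.93/69.94), so ln α = ½ ln(1.05705) = 0.02774.
Need α^N ≥ 29.4 ⇒ N ≥ ln(29.4) / ln α = 3.381 / 0.02774 = 121.88.
Minimum whole number of stages: N = 122.

122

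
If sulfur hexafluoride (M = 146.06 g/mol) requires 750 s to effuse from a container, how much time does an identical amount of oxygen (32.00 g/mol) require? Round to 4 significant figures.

From Graham's law, t_O₂/t_SF₆ = √(M_O₂/M_SF₆) = √(32.00/146.06) = √0.2191 = 0.4681.
So the time for O₂ is 750 × 0.4681 = 351.1 s.

351.1 s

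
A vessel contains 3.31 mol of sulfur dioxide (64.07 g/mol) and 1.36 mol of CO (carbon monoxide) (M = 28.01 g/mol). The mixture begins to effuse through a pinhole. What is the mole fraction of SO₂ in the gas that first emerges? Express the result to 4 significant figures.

Each component's effusion rate ∝ (its partial pressure)·(1/√M) ∝ n_i/√M_i.
So x_SO₂ in the escaping gas = (n_SO₂/√M_SO₂) / Σ(n_i/√M_i)
= (3.31/√64.07) / (3.31/√64.07 + 1.36/√28.01) = 0.4135/(0.4135 + 0.2570) = 0.6167.

0.6167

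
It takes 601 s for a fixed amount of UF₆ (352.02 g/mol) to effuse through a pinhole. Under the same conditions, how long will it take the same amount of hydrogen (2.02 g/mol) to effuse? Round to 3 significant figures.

Since effusion rate ∝ 1/√M, t_H₂/t_UF₆ = √(M_H₂/M_UF₆) = √(2.02/352.02) = √0.005738 = 0.07575.
So the time for H₂ is 601 × 0.07575 = 45.5 s.

45.5 s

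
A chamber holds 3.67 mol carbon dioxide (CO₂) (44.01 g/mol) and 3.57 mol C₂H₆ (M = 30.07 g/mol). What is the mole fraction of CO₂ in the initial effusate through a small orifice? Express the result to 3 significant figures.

0.459

Each component's effusion rate ∝ (its partial pressure)·(1/√M) ∝ n_i/√M_i.
Mole fraction of CO₂ in the effusate = (n_CO₂/√M_CO₂) / (n_CO₂/√M_CO₂ + n_C₂H₆/√M_C₂H₆)
= (3.67/√44.01) / (3.67/√44.01 + 3.57/√30.07) = 0.5532/(0.5532 + 0.6510) = 0.459.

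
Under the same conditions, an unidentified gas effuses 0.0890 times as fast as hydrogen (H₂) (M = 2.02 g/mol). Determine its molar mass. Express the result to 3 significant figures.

255 g/mol

Since effusion rate ∝ 1/√M, rate_X/rate_H₂ = √(M_H₂/M_X).
0.0890 = √(2.02/M_X)
M_X = 2.02 / 0.0890² = 2.02 / 0.007921 = 255 g/mol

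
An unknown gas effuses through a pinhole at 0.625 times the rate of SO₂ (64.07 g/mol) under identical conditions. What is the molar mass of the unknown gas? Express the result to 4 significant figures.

164.0 g/mol

Using Graham's law: rate_X/rate_SO₂ = √(M_SO₂/M_X).
0.625 = √(64.07/M_X)
M_X = 64.07 / 0.625² = 64.07 / 0.3906 = 164.0 g/mol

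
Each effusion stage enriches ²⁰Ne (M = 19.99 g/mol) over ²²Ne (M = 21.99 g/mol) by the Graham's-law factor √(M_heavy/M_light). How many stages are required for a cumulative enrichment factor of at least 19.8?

Single-stage factor α = √(21.99/19.99), so ln α = ½ ln(1.10005) = 0.04768.
Need α^N ≥ 19.8 ⇒ N ≥ ln(19.8) / ln α = 2.986 / 0.04768 = 62.62.
Rounding up, N = 63 stages.

63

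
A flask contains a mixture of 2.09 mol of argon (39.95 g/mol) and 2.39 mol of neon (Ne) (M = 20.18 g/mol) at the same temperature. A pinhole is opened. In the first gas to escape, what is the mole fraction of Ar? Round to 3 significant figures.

Each component's effusion rate ∝ (its partial pressure)·(1/√M) ∝ n_i/√M_i.
x_Ar(eff) = (n_Ar/√M_Ar) / (n_Ar/√M_Ar + n_Ne/√M_Ne)
= (2.09/√39.95) / (2.09/√39.95 + 2.39/√20.18) = 0.3307/(0.3307 + 0.5320) = 0.383.

0.383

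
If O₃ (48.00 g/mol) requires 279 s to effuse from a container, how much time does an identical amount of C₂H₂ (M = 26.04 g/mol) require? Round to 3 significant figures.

205 s

Using Graham's law: t_C₂H₂/t_O₃ = √(M_C₂H₂/M_O₃) = √(26.04/48.00) = √0.5425 = 0.7365.
So the time for C₂H₂ is 279 × 0.7365 = 205 s.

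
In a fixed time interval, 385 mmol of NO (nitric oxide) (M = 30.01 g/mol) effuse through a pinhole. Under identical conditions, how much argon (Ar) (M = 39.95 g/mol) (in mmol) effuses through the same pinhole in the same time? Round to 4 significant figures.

333.7 mmol

By Graham's law, rate_Ar/rate_NO = √(M_NO/M_Ar) = √(30.01/39.95) = √0.7512 = 0.8667.
So the amount for Ar is 385 × 0.8667 = 333.7 mmol.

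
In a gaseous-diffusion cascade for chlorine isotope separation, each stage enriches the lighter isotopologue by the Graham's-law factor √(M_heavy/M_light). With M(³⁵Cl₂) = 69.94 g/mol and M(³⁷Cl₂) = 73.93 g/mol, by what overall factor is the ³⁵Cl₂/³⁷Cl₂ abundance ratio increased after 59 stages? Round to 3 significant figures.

5.14

The single-stage factor is √(M_heavy/M_light), so 59 stages give [√(73.93/69.94)]^59 = (73.93/69.94)^(59/2).
= 1.05705^(59/2) = 5.14.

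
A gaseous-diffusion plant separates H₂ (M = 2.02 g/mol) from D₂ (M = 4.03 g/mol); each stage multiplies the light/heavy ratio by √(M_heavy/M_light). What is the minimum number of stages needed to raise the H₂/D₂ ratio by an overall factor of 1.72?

With α = √(4.03/2.02) per stage, ln α = ½ ln(1.99505) = 0.3453.
Need α^N ≥ 1.72 ⇒ N ≥ ln(1.72) / ln α = 0.5423 / 0.3453 = 1.57.
Rounding up, N = 2 stages.

2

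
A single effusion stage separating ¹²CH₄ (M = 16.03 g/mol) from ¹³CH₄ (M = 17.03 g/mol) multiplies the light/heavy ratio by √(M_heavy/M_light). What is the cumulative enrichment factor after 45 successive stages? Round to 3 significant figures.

The single-stage factor is √(M_heavy/M_light), so 45 stages give [√(17.03/16.03)]^45 = (17.03/16.03)^(45/2).
= 1.06238^(45/2) = 3.90.

3.90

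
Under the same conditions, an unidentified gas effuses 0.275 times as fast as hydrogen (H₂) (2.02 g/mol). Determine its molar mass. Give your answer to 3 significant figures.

26.7 g/mol

Using Graham's law: rate_X/rate_H₂ = √(M_H₂/M_X).
0.275 = √(2.02/M_X)
M_X = 2.02 / 0.275² = 2.02 / 0.07563 = 26.7 g/mol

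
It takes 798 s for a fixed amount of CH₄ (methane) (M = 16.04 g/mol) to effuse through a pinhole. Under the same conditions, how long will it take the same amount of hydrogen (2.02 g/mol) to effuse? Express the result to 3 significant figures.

283 s

Since effusion rate ∝ 1/√M, t_H₂/t_CH₄ = √(M_H₂/M_CH₄) = √(2.02/16.04) = √0.1259 = 0.3549.
So the time for H₂ is 798 × 0.3549 = 283 s.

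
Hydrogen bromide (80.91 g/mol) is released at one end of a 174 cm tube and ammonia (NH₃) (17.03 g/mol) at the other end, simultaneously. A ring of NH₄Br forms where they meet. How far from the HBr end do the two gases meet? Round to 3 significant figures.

54.7 cm

In equal time, each gas travels a distance ∝ its rate ∝ 1/√M, so d_HBr/d_NH₃ = √(M_NH₃/M_HBr) = √(17.03/80.91) = 0.4588.
With d_HBr + d_NH₃ = 174 cm, d_NH₃ = 174/(1 + 0.4588) = 119.3 cm.
d_HBr = 174 − 119.3 = 54.7 cm.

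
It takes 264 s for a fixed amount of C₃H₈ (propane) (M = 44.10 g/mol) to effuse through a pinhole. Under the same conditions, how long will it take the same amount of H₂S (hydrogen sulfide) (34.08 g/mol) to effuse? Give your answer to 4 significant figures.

By Graham's law, t_H₂S/t_C₃H₈ = √(M_H₂S/M_C₃H₈) = √(34.08/44.10) = √0.7728 = 0.8791.
So the time for H₂S is 264 × 0.8791 = 232.1 s.

232.1 s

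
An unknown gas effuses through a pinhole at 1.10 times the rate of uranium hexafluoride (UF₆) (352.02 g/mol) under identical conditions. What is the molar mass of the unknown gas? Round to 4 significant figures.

290.9 g/mol

Since effusion rate ∝ 1/√M, rate_X/rate_UF₆ = √(M_UF₆/M_X).
1.10 = √(352.02/M_X)
M_X = 352.02 / 1.10² = 352.02 / 1.210 = 290.9 g/mol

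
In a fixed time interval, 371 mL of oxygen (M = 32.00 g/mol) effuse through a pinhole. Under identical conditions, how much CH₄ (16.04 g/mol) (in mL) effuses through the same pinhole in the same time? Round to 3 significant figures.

By Graham's law, rate_CH₄/rate_O₂ = √(M_O₂/M_CH₄) = √(32.00/16.04) = √1.995 = 1.412.
So the volume for CH₄ is 371 × 1.412 = 524 mL.

524 mL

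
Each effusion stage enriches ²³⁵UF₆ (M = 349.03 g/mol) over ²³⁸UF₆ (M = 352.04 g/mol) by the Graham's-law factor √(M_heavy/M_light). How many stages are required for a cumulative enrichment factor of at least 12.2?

With α = √(352.04/349.03) per stage, ln α = ½ ln(1.00862) = 0.004293.
Need α^N ≥ 12.2 ⇒ N ≥ ln(12.2) / ln α = 2.501 / 0.004293 = 582.61.
Rounding up, N = 583 stages.

583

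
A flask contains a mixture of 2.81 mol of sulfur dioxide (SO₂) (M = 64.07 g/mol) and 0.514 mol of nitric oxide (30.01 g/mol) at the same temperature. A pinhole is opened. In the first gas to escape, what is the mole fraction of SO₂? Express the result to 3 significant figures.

Effusion rate of each component ∝ n_i/√M_i (partial pressure × 1/√M).
x_SO₂(eff) = (n_SO₂/√M_SO₂) / (n_SO₂/√M_SO₂ + n_NO/√M_NO)
= (2.81/√64.07) / (2.81/√64.07 + 0.514/√30.01) = 0.3511/(0.3511 + 0.09383) = 0.789.

0.789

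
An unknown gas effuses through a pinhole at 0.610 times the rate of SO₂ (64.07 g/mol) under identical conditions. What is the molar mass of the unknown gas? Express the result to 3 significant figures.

172 g/mol

Using Graham's law: rate_X/rate_SO₂ = √(M_SO₂/M_X).
0.610 = √(64.07/M_X)
M_X = 64.07 / 0.610² = 64.07 / 0.3721 = 172 g/mol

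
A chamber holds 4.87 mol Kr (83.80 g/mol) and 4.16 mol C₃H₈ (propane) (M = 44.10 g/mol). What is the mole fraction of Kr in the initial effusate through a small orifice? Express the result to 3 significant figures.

Rate_i ∝ x_i/√M_i (Graham's law weighted by mole fraction), so the effusate composition follows n_i/√M_i.
x_Kr(eff) = (n_Kr/√M_Kr) / (n_Kr/√M_Kr + n_C₃H₈/√M_C₃H₈)
= (4.87/√83.80) / (4.87/√83.80 + 4.16/√44.10) = 0.5320/(0.5320 + 0.6264) = 0.459.

0.459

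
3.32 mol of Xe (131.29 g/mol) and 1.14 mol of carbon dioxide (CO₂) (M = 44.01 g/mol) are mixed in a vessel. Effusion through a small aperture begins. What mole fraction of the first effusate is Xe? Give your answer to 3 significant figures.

Effusion rate of each component ∝ n_i/√M_i (partial pressure × 1/√M).
x_Xe(eff) = (n_Xe/√M_Xe) / (n_Xe/√M_Xe + n_CO₂/√M_CO₂)
= (3.32/√131.29) / (3.32/√131.29 + 1.14/√44.01) = 0.2897/(0.2897 + 0.1718) = 0.628.

0.628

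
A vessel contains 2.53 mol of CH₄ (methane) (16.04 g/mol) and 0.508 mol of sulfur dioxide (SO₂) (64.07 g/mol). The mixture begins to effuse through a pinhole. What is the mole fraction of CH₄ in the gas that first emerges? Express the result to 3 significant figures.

0.909

Rate_i ∝ x_i/√M_i (Graham's law weighted by mole fraction), so the effusate composition follows n_i/√M_i.
So x_CH₄ in the escaping gas = (n_CH₄/√M_CH₄) / Σ(n_i/√M_i)
= (2.53/√16.04) / (2.53/√16.04 + 0.508/√64.07) = 0.6317/(0.6317 + 0.06347) = 0.909.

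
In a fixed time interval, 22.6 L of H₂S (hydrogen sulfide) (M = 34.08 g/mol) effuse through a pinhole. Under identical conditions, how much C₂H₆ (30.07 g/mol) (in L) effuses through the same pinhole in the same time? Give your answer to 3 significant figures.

Since effusion rate ∝ 1/√M, rate_C₂H₆/rate_H₂S = √(M_H₂S/M_C₂H₆) = √(34.08/30.07) = √1.133 = 1.065.
So the volume for C₂H₆ is 22.6 × 1.065 = 24.1 L.

24.1 L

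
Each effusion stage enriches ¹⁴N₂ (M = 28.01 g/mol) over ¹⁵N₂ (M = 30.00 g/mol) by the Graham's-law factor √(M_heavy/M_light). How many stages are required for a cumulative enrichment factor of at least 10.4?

With α = √(30.00/28.01) per stage, ln α = ½ ln(1.07105) = 0.03432.
Need α^N ≥ 10.4 ⇒ N ≥ ln(10.4) / ln α = 2.342 / 0.03432 = 68.24.
So at least 69 stages are needed.

69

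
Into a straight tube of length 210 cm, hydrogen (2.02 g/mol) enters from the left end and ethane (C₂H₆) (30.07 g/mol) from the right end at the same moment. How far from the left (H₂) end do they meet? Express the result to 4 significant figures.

166.8 cm

The fronts meet when d_H₂ + d_C₂H₆ = L with d_H₂/d_C₂H₆ = √(M_C₂H₆/M_H₂) (Graham's law). Here √(M_C₂H₆/M_H₂) = √(30.07/2.02) = 3.858.
With d_H₂ + d_C₂H₆ = 210 cm, d_C₂H₆ = 210/(1 + 3.858) = 43.23 cm.
d_H₂ = 210 − 43.23 = 166.8 cm.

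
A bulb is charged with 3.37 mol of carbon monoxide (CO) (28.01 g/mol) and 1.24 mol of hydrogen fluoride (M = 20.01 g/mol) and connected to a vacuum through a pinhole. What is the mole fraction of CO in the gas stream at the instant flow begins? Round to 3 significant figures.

Each component's effusion rate ∝ (its partial pressure)·(1/√M) ∝ n_i/√M_i.
So x_CO in the escaping gas = (n_CO/√M_CO) / Σ(n_i/√M_i)
= (3.37/√28.01) / (3.37/√28.01 + 1.24/√20.01) = 0.6368/(0.6368 + 0.2772) = 0.697.

0.697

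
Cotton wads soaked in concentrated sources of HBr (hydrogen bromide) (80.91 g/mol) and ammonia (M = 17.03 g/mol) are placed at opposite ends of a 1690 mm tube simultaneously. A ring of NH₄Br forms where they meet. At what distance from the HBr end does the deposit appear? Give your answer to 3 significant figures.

531 mm

In equal time, each gas travels a distance ∝ its rate ∝ 1/√M, so d_HBr/d_NH₃ = √(M_NH₃/M_HBr) = √(17.03/80.91) = 0.4588.
With d_HBr + d_NH₃ = 1690 mm, d_NH₃ = 1690/(1 + 0.4588) = 1159 mm.
d_HBr = 1690 − 1159 = 531 mm.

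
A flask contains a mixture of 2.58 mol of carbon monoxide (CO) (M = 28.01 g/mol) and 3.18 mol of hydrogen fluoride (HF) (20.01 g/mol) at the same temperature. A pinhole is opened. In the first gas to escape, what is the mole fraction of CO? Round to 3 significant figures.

Each component's effusion rate ∝ (its partial pressure)·(1/√M) ∝ n_i/√M_i.
Mole fraction of CO in the effusate = (n_CO/√M_CO) / (n_CO/√M_CO + n_HF/√M_HF)
= (2.58/√28.01) / (2.58/√28.01 + 3.18/√20.01) = 0.4875/(0.4875 + 0.7109) = 0.407.

0.407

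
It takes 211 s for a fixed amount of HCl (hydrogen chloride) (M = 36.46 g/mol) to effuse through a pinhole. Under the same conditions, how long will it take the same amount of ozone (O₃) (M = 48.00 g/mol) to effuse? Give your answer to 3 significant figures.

From Graham's law, t_O₃/t_HCl = √(M_O₃/M_HCl) = √(48.00/36.46) = √1.317 = 1.147.
So the time for O₃ is 211 × 1.147 = 242 s.

242 s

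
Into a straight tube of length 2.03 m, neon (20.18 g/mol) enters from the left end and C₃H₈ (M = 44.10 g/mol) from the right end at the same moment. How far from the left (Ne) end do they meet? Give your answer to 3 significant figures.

In equal time, each gas travels a distance ∝ its rate ∝ 1/√M, so d_Ne/d_C₃H₈ = √(M_C₃H₈/M_Ne) = √(44.10/20.18) = 1.478.
With d_Ne + d_C₃H₈ = 2.03 m, d_C₃H₈ = 2.03/(1 + 1.478) = 0.8191 m.
d_Ne = 2.03 − 0.8191 = 1.21 m.

1.21 m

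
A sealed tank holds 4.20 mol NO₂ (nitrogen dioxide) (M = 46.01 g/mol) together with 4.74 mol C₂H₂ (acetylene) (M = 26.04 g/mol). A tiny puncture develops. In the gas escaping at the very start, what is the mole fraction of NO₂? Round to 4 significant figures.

Rate_i ∝ x_i/√M_i (Graham's law weighted by mole fraction), so the effusate composition follows n_i/√M_i.
Mole fraction of NO₂ in the effusate = (n_NO₂/√M_NO₂) / (n_NO₂/√M_NO₂ + n_C₂H₂/√M_C₂H₂)
= (4.20/√46.01) / (4.20/√46.01 + 4.74/√26.04) = 0.6192/(0.6192 + 0.9289) = 0.4000.

0.4000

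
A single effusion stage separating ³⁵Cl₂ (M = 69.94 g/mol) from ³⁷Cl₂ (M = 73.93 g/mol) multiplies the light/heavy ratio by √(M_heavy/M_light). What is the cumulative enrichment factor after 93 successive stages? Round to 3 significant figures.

13.2

The single-stage factor is √(M_heavy/M_light), so 93 stages give [√(73.93/69.94)]^93 = (73.93/69.94)^(93/2).
= 1.05705^(93/2) = 13.2.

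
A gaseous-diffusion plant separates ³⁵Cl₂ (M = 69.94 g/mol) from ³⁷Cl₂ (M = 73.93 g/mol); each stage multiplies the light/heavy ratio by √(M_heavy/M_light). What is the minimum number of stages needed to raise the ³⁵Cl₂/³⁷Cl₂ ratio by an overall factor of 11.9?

90

With α = √(73.93/69.94) per stage, ln α = ½ ln(1.05705) = 0.02774.
Need α^N ≥ 11.9 ⇒ N ≥ ln(11.9) / ln α = 2.477 / 0.02774 = 89.28.
Minimum whole number of stages: N = 90.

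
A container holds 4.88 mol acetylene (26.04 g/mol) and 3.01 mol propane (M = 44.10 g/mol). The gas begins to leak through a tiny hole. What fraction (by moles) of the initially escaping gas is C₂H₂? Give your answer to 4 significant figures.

0.6784

Effusion rate of each component ∝ n_i/√M_i (partial pressure × 1/√M).
Mole fraction of C₂H₂ in the effusate = (n_C₂H₂/√M_C₂H₂) / (n_C₂H₂/√M_C₂H₂ + n_C₃H₈/√M_C₃H₈)
= (4.88/√26.04) / (4.88/√26.04 + 3.01/√44.10) = 0.9563/(0.9563 + 0.4533) = 0.6784.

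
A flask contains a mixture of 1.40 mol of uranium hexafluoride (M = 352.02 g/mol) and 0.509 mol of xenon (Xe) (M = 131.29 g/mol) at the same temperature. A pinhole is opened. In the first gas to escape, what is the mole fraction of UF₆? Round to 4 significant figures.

Rate_i ∝ x_i/√M_i (Graham's law weighted by mole fraction), so the effusate composition follows n_i/√M_i.
Mole fraction of UF₆ in the effusate = (n_UF₆/√M_UF₆) / (n_UF₆/√M_UF₆ + n_Xe/√M_Xe)
= (1.40/√352.02) / (1.40/√352.02 + 0.509/√131.29) = 0.07462/(0.07462 + 0.04442) = 0.6268.

0.6268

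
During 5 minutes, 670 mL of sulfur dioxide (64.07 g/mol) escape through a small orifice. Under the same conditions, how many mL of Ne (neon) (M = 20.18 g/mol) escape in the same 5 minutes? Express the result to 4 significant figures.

1194 mL

Using Graham's law: rate_Ne/rate_SO₂ = √(M_SO₂/M_Ne) = √(64.07/20.18) = √3.175 = 1.782.
So the volume for Ne is 670 × 1.782 = 1194 mL.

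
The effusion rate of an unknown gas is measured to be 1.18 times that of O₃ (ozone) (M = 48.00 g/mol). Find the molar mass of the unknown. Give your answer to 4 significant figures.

34.47 g/mol

Graham's law gives rate_X/rate_O₃ = √(M_O₃/M_X).
1.18 = √(48.00/M_X)
M_X = 48.00 / 1.18² = 48.00 / 1.392 = 34.47 g/mol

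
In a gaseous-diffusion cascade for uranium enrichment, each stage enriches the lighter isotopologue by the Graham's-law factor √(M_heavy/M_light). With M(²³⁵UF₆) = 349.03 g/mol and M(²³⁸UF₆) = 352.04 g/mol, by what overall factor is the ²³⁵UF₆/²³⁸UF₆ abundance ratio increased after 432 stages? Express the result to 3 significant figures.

Each stage multiplies the ratio by α = √(352.04/349.03), so after 432 stages the overall factor is α^432 = (352.04/349.03)^(432/2).
= 1.00862^216 = 6.39.

6.39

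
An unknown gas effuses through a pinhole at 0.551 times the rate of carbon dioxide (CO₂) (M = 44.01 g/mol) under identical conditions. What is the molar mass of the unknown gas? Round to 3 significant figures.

145 g/mol

From Graham's law, rate_X/rate_CO₂ = √(M_CO₂/M_X).
0.551 = √(44.01/M_X)
M_X = 44.01 / 0.551² = 44.01 / 0.3036 = 145 g/mol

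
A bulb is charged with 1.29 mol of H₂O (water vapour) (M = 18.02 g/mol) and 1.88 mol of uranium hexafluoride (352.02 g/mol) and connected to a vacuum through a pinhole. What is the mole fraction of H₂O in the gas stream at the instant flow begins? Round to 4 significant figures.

0.7520

Each component's effusion rate ∝ (its partial pressure)·(1/√M) ∝ n_i/√M_i.
x_H₂O(eff) = (n_H₂O/√M_H₂O) / (n_H₂O/√M_H₂O + n_UF₆/√M_UF₆)
= (1.29/√18.02) / (1.29/√18.02 + 1.88/√352.02) = 0.3039/(0.3039 + 0.1002) = 0.7520.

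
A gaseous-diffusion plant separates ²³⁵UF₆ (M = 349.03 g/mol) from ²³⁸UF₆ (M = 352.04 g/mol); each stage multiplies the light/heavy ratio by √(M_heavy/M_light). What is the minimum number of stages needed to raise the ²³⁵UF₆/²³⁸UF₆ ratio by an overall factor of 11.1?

Per stage α = (352.04/349.03)^(1/2) = 1.00862^0.5, giving ln α = 0.004293.
Need α^N ≥ 11.1 ⇒ N ≥ ln(11.1) / ln α = 2.407 / 0.004293 = 560.61.
So at least 561 stages are needed.

561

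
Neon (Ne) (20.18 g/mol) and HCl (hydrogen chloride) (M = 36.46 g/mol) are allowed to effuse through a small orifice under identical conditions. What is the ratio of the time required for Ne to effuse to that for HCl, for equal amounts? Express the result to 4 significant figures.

Using Graham's law: t_Ne/t_HCl = √(M_Ne/M_HCl) = √(20.18/36.46) = √0.5535 = 0.7440.

0.7440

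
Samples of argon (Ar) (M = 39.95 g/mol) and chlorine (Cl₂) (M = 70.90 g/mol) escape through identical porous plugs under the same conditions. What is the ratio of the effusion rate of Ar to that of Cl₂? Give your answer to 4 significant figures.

From Graham's law, rate_Ar/rate_Cl₂ = √(M_Cl₂/M_Ar) = √(70.90/39.95) = √1.775 = 1.332.

1.332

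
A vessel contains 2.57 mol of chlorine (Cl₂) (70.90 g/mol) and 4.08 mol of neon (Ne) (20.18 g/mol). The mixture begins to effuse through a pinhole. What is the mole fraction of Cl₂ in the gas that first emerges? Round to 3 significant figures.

The effusion rate of species i is ∝ p_i/√M_i ∝ n_i/√M_i.
x_Cl₂(eff) = (n_Cl₂/√M_Cl₂) / (n_Cl₂/√M_Cl₂ + n_Ne/√M_Ne)
= (2.57/√70.90) / (2.57/√70.90 + 4.08/√20.18) = 0.3052/(0.3052 + 0.9082) = 0.252.

0.252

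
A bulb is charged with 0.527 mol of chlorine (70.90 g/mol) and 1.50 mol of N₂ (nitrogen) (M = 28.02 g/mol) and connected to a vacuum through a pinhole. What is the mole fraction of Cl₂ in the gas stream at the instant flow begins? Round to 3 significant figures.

0.181

Rate_i ∝ x_i/√M_i (Graham's law weighted by mole fraction), so the effusate composition follows n_i/√M_i.
Mole fraction of Cl₂ in the effusate = (n_Cl₂/√M_Cl₂) / (n_Cl₂/√M_Cl₂ + n_N₂/√M_N₂)
= (0.527/√70.90) / (0.527/√70.90 + 1.50/√28.02) = 0.06259/(0.06259 + 0.2834) = 0.181.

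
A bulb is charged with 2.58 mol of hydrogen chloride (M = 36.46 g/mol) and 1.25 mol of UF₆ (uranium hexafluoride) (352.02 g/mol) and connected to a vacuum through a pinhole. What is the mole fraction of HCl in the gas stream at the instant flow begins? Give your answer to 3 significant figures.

Each component's effusion rate ∝ (its partial pressure)·(1/√M) ∝ n_i/√M_i.
Mole fraction of HCl in the effusate = (n_HCl/√M_HCl) / (n_HCl/√M_HCl + n_UF₆/√M_UF₆)
= (2.58/√36.46) / (2.58/√36.46 + 1.25/√352.02) = 0.4273/(0.4273 + 0.06662) = 0.865.

0.865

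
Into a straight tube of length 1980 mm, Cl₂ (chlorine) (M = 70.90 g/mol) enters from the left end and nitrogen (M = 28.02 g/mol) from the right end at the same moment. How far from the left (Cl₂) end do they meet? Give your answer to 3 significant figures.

764 mm

Distances travelled in equal time are proportional to diffusion rates, so d_Cl₂/d_N₂ = √(M_N₂/M_Cl₂) = √(28.02/70.90) = 0.6287.
With d_Cl₂ + d_N₂ = 1980 mm, d_N₂ = 1980/(1 + 0.6287) = 1216 mm.
d_Cl₂ = 1980 − 1216 = 764 mm.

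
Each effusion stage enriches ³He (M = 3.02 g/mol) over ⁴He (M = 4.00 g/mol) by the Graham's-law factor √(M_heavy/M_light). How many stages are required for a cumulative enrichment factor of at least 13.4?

19

Per stage α = (4.00/3.02)^(1/2) = 1.32450^0.5, giving ln α = 0.1405.
Need α^N ≥ 13.4 ⇒ N ≥ ln(13.4) / ln α = 2.595 / 0.1405 = 18.47.
So at least 19 stages are needed.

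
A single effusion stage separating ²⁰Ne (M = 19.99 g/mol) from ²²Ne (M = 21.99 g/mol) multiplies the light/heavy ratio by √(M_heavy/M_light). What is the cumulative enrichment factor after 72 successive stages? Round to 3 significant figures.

Overall factor = α^72 with α = √(21.99/19.99), i.e. (21.99/19.99)^(72/2).
= 1.10005^36 = 31.0.

31.0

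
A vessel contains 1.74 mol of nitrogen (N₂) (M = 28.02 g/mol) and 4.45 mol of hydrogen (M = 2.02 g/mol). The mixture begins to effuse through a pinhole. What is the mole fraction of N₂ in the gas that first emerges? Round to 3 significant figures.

Effusion rate of each component ∝ n_i/√M_i (partial pressure × 1/√M).
x_N₂(eff) = (n_N₂/√M_N₂) / (n_N₂/√M_N₂ + n_H₂/√M_H₂)
= (1.74/√28.02) / (1.74/√28.02 + 4.45/√2.02) = 0.3287/(0.3287 + 3.131) = 0.0950.

0.0950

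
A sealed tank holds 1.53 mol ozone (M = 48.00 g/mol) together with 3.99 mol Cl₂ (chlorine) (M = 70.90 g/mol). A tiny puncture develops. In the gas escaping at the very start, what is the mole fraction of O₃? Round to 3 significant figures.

0.318

Effusion rate of each component ∝ n_i/√M_i (partial pressure × 1/√M).
x_O₃(eff) = (n_O₃/√M_O₃) / (n_O₃/√M_O₃ + n_Cl₂/√M_Cl₂)
= (1.53/√48.00) / (1.53/√48.00 + 3.99/√70.90) = 0.2208/(0.2208 + 0.4739) = 0.318.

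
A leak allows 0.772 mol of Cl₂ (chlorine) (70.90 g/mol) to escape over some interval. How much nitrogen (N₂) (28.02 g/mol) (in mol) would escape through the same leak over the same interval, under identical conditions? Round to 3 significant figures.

Since effusion rate ∝ 1/√M, rate_N₂/rate_Cl₂ = √(M_Cl₂/M_N₂) = √(70.90/28.02) = √2.530 = 1.591.
So the amount for N₂ is 0.772 × 1.591 = 1.23 mol.

1.23 mol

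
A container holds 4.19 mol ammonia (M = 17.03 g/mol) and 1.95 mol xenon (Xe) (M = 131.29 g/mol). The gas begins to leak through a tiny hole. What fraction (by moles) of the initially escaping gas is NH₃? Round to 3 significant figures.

0.856

Rate_i ∝ x_i/√M_i (Graham's law weighted by mole fraction), so the effusate composition follows n_i/√M_i.
So x_NH₃ in the escaping gas = (n_NH₃/√M_NH₃) / Σ(n_i/√M_i)
= (4.19/√17.03) / (4.19/√17.03 + 1.95/√131.29) = 1.015/(1.015 + 0.1702) = 0.856.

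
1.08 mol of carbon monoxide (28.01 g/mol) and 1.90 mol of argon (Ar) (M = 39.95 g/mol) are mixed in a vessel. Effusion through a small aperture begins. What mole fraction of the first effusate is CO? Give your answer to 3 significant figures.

Effusion rate of each component ∝ n_i/√M_i (partial pressure × 1/√M).
x_CO(eff) = (n_CO/√M_CO) / (n_CO/√M_CO + n_Ar/√M_Ar)
= (1.08/√28.01) / (1.08/√28.01 + 1.90/√39.95) = 0.2041/(0.2041 + 0.3006) = 0.404.

0.404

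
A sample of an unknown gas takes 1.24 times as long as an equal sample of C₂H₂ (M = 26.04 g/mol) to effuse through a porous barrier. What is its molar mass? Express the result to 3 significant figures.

40.0 g/mol

Since effusion rate ∝ 1/√M, t_X/t_C₂H₂ = √(M_X/M_C₂H₂).
1.24 = √(M_X/26.04)
M_X = 26.04 × 1.24² = 26.04 × 1.538 = 40.0 g/mol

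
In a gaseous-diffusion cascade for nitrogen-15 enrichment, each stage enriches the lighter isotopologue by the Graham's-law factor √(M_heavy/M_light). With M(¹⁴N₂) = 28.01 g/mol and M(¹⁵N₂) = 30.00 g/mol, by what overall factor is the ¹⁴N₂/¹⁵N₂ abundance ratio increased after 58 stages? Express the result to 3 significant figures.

Each stage multiplies the ratio by α = √(30.00/28.01), so after 58 stages the overall factor is α^58 = (30.00/28.01)^(58/2).
= 1.07105^29 = 7.32.

7.32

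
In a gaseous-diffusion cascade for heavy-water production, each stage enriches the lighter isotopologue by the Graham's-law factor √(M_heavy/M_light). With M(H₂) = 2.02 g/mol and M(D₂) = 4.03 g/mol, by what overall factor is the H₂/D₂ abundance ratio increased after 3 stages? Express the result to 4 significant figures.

2.818

After 3 stages the ratio has grown by (√(4.03/2.02))^3 = (4.03/2.02)^(3/2).
= 1.99505^(3/2) = 2.818.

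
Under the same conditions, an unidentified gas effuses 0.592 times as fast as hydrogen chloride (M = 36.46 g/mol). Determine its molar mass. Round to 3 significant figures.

By Graham's law, rate_X/rate_HCl = √(M_HCl/M_X).
0.592 = √(36.46/M_X)
M_X = 36.46 / 0.592² = 36.46 / 0.3505 = 104 g/mol

104 g/mol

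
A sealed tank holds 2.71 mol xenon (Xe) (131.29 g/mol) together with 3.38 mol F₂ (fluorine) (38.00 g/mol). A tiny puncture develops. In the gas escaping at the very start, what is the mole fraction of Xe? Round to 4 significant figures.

Each component's effusion rate ∝ (its partial pressure)·(1/√M) ∝ n_i/√M_i.
x_Xe(eff) = (n_Xe/√M_Xe) / (n_Xe/√M_Xe + n_F₂/√M_F₂)
= (2.71/√131.29) / (2.71/√131.29 + 3.38/√38.00) = 0.2365/(0.2365 + 0.5483) = 0.3014.

0.3014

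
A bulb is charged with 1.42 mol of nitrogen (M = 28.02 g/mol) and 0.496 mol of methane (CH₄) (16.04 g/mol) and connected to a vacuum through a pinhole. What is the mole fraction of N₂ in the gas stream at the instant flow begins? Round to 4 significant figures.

0.6842

Rate_i ∝ x_i/√M_i (Graham's law weighted by mole fraction), so the effusate composition follows n_i/√M_i.
Mole fraction of N₂ in the effusate = (n_N₂/√M_N₂) / (n_N₂/√M_N₂ + n_CH₄/√M_CH₄)
= (1.42/√28.02) / (1.42/√28.02 + 0.496/√16.04) = 0.2683/(0.2683 + 0.1238) = 0.6842.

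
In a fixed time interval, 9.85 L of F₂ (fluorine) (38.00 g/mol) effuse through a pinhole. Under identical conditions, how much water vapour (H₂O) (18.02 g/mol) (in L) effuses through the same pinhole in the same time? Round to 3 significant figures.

14.3 L

From Graham's law, rate_H₂O/rate_F₂ = √(M_F₂/M_H₂O) = √(38.00/18.02) = √2.109 = 1.452.
So the volume for H₂O is 9.85 × 1.452 = 14.3 L.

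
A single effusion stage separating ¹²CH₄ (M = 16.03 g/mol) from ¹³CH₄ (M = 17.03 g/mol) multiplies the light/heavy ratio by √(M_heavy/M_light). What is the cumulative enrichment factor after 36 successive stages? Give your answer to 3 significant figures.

2.97

After 36 stages the ratio has grown by (√(17.03/16.03))^36 = (17.03/16.03)^(36/2).
= 1.06238^18 = 2.97.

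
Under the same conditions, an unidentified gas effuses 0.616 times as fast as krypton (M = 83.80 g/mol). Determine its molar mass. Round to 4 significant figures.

220.8 g/mol

Graham's law gives rate_X/rate_Kr = √(M_Kr/M_X).
0.616 = √(83.80/M_X)
M_X = 83.80 / 0.616² = 83.80 / 0.3795 = 220.8 g/mol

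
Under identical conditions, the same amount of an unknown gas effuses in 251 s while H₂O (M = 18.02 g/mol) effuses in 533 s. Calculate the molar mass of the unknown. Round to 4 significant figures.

Since effusion rate ∝ 1/√M, t_X/t_H₂O = √(M_X/M_H₂O).
251/533 = 0.4709 = √(M_X/18.02)
M_X = 18.02 × 0.4709² = 18.02 × 0.2218 = 3.996 g/mol

3.996 g/mol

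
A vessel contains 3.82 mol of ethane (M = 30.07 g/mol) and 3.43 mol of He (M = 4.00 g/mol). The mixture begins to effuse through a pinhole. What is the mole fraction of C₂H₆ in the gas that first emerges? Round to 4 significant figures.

0.2889

Effusion rate of each component ∝ n_i/√M_i (partial pressure × 1/√M).
So x_C₂H₆ in the escaping gas = (n_C₂H₆/√M_C₂H₆) / Σ(n_i/√M_i)
= (3.82/√30.07) / (3.82/√30.07 + 3.43/√4.00) = 0.6966/(0.6966 + 1.715) = 0.2889.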